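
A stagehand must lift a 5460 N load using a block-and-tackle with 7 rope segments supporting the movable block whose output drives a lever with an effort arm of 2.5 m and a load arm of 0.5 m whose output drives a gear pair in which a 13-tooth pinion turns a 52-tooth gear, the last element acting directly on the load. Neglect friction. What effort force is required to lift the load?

39 N

Block-and-tackle MA = number of supporting rope parts = 7.
Lever MA = effort arm / load arm = 2.5/0.5 = 5.
Gear pair MA = 52/13 = 4.
Combined ideal MA = 7 × 5 × 4 = 140.
Effort = load / MA = 5460 / 140 = 39 N.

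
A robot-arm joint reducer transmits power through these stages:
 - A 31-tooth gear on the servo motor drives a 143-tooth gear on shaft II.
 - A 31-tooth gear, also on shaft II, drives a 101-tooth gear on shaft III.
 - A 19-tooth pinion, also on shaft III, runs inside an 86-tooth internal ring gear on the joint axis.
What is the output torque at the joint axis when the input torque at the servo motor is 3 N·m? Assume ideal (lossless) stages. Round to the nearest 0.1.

204.1 N·m

gear mesh 143/31 = 4.6129 → τ = 3·4.6129 = 13.839 N·m
gear mesh 101/31 = 3.2581 → τ = 13.839·3.2581 = 45.087 N·m
internal gear 86/19 = 4.5263 → τ = 45.087·4.5263 = 204.08 N·m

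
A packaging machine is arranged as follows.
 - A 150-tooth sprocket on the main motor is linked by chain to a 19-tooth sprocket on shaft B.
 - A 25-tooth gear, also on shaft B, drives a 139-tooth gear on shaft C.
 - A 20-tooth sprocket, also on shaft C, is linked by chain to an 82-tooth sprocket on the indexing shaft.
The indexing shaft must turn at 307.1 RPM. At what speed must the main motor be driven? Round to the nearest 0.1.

886.7 RPM

Overall ratio R = 0.12667 × 5.56 × 4.1 = 2.8875.
Required input speed = output speed × R = 307.1 × 2.8875 = 886.75 RPM.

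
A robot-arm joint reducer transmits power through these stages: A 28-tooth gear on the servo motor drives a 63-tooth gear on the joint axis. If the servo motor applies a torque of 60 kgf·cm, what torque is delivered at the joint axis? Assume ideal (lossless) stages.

135 kgf·cm

gear mesh 63/28 = 2.25 → τ = 60·2.25 = 135 kgf·cm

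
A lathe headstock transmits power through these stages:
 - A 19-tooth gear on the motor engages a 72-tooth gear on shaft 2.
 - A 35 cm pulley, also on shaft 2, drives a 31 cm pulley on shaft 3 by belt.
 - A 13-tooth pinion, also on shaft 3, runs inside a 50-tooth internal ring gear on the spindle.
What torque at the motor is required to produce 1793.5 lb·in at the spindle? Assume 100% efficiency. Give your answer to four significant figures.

138.9 lb·in

Overall ratio R = 3.7895 × 0.88571 × 3.8462 = 12.909.
Input torque = output torque / R = 1793.5 / 12.909 = 138.93 lb·in.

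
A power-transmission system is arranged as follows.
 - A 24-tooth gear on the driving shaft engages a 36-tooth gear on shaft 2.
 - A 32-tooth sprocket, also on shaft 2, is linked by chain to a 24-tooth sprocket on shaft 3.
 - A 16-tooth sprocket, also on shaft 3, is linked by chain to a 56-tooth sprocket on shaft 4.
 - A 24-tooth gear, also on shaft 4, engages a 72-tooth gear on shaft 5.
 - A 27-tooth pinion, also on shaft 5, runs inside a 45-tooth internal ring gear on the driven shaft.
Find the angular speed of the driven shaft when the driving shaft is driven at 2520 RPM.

gear mesh 36/24 = 1.5 → 2520/1.5 = 1680 RPM
chain 24/32 = 0.75 → 1680/0.75 = 2240 RPM
chain 56/16 = 3.5 → 2240/3.5 = 640 RPM
gear mesh 72/24 = 3 → 640/3 = 213.33 RPM
internal gear 45/27 = 1.6667 → 213.33/1.6667 = 128 RPM

128 RPM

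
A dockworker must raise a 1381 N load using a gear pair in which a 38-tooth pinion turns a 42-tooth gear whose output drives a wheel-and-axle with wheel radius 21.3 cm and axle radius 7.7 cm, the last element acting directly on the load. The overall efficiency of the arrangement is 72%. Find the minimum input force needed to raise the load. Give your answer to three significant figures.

Gear pair MA = 42/38 = 1.1053.
Wheel-and-axle MA = R/r = 21.3/7.7 = 2.7662.
Combined ideal MA = 1.1053 × 2.7662 = 3.0574.
Actual MA = 3.0574 × 0.72 = 2.2013.
Effort = load / actual MA = 1381 / 2.2013 = 627.35 N.

627 N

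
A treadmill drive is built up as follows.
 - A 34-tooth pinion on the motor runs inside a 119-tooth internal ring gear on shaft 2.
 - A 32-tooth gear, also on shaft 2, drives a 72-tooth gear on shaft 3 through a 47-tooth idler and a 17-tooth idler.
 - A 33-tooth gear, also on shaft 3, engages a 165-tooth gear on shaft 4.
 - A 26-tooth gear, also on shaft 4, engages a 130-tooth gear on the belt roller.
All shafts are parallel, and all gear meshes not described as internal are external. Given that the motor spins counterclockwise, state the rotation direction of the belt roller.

the motor → shaft 2: internal mesh, same direction → CCW.
shaft 2 → shaft 3: driver → idler → idler → driven is 3 external meshes, 3 reversals → CW.
shaft 3 → shaft 4: external mesh, 1 reversal → CCW.
shaft 4 → the belt roller: external mesh, 1 reversal → CW.
5 reversals in total — an odd number — so the belt roller turns opposite to the motor.

clockwise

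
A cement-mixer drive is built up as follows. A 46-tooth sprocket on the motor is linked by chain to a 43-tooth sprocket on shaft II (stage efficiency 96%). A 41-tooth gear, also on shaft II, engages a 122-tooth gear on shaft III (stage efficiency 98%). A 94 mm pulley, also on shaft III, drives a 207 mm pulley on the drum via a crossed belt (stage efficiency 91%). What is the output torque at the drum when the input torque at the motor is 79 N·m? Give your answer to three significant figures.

Chain: ratio = 43/46 = 0.93478; torque at shaft II = 79 × 0.93478 × 0.96 = 70.894 N·m.
Gear mesh: ratio = 122/41 = 2.9756; torque at shaft III = 70.894 × 2.9756 × 0.98 = 206.73 N·m.
Belt: ratio = 207/94 = 2.2021; torque at the drum = 206.73 × 2.2021 × 0.91 = 414.28 N·m.

414 N·m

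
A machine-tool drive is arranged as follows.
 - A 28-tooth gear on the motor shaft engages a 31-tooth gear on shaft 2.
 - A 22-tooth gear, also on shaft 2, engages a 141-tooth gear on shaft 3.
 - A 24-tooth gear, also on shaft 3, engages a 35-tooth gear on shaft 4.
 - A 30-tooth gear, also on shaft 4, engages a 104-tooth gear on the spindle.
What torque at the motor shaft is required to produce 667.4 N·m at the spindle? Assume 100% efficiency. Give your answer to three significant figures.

18.6 N·m

Overall ratio R = 1.1071 × 6.4091 × 1.4583 × 3.4667 = 35.873.
Input torque = output torque / R = 667.4 / 35.873 = 18.604 N·m.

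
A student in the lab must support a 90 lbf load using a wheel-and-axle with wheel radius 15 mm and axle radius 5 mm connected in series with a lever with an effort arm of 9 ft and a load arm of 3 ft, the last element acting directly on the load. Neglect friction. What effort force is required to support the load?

Wheel-and-axle MA = R/r = 15/5 = 3.
Lever MA = effort arm / load arm = 9/3 = 3.
Combined ideal MA = 3 × 3 = 9.
Effort = load / MA = 90 / 9 = 10 lbf.

10 lbf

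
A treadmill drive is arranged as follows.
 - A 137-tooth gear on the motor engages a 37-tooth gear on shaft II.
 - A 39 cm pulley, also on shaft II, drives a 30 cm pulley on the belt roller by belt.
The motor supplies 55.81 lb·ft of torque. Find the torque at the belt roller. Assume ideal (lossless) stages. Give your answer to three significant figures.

gear mesh 37/137 = 0.27007 → τ = 55.81·0.27007 = 15.073 lb·ft
belt 30/39 = 0.76923 → τ = 15.073·0.76923 = 11.594 lb·ft

11.6 lb·ft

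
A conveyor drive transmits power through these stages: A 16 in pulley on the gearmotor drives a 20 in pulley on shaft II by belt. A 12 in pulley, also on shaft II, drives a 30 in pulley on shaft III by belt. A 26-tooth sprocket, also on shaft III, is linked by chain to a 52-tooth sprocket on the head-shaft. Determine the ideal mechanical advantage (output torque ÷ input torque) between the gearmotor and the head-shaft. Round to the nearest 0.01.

6.25

Each stage contributes driven/driver: belt 20/16 = 1.25, belt 30/12 = 2.5, chain 52/26 = 2.
Overall: 1.25 × 2.5 × 2 = 6.25.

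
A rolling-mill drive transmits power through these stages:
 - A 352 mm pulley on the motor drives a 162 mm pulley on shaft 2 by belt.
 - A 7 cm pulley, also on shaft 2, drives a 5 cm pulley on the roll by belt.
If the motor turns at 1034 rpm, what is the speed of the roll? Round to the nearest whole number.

Belt: ratio = 162/352 = 0.46023, so shaft 2 turns at 1034 / 0.46023 = 2246.7 rpm.
Belt: ratio = 5/7 = 0.71429, so the roll turns at 2246.7 / 0.71429 = 3145.4 rpm.

3145 rpm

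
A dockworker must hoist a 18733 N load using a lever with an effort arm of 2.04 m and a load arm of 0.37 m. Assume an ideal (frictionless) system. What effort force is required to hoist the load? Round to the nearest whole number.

Lever MA = effort arm / load arm = 2.04/0.37 = 5.5135.
Effort = load / MA = 18733 / 5.5135 = 3397.7 N.

3398 N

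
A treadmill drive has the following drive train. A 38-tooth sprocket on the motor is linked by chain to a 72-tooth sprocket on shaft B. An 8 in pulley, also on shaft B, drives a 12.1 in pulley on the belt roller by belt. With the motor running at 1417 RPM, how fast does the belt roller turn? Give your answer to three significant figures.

chain 72/38 = 1.8947 → 1417/1.8947 = 747.86 RPM
belt 12.1/8 = 1.5125 → 747.86/1.5125 = 494.45 RPM

494 RPM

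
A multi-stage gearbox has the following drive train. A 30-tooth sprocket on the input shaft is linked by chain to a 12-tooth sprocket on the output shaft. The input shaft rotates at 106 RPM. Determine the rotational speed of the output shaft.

265 RPM

the input shaft → the output shaft (chain, 12/30): 106 ÷ 0.4 = 265 RPM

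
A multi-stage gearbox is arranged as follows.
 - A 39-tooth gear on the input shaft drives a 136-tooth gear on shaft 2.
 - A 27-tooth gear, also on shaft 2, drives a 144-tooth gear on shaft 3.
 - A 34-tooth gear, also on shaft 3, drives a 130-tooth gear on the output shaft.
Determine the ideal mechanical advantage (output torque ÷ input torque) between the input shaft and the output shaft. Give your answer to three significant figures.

Each stage contributes driven/driver: gear mesh 136/39 = 3.4872, gear mesh 144/27 = 5.3333, gear mesh 130/34 = 3.8235.
Overall: 3.4872 × 5.3333 × 3.8235 = 71.111.

71.1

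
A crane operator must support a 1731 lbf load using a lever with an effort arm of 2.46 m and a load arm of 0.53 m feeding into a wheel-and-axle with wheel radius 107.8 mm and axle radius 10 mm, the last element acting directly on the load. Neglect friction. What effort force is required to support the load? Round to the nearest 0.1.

34.6 lbf

Lever MA = effort arm / load arm = 2.46/0.53 = 4.6415.
Wheel-and-axle MA = R/r = 107.8/10 = 10.78.
Combined ideal MA = 4.6415 × 10.78 = 50.035.
Effort = load / MA = 1731 / 50.035 = 34.595 lbf.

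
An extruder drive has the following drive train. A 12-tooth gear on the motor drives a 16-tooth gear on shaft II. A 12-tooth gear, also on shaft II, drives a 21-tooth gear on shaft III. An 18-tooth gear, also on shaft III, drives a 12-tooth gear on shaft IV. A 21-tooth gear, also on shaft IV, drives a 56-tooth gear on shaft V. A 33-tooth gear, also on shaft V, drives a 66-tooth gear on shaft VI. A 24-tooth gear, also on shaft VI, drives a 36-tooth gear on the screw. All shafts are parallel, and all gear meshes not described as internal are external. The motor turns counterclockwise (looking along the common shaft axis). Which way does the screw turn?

counterclockwise

the motor → shaft II: external mesh, 1 reversal → CW.
shaft II → shaft III: external mesh, 1 reversal → CCW.
shaft III → shaft IV: external mesh, 1 reversal → CW.
shaft IV → shaft V: external mesh, 1 reversal → CCW.
shaft V → shaft VI: external mesh, 1 reversal → CW.
shaft VI → the screw: external mesh, 1 reversal → CCW.
6 reversals in total — an even number — so the screw turns the same way as the motor.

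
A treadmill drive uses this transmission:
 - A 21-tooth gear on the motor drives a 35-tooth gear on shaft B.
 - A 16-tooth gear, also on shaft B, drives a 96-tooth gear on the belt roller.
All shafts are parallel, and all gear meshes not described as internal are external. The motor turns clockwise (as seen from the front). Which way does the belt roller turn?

clockwise

the motor → shaft B: external mesh, 1 reversal → CCW.
shaft B → the belt roller: external mesh, 1 reversal → CW.
2 reversals in total — an even number — so the belt roller turns the same way as the motor.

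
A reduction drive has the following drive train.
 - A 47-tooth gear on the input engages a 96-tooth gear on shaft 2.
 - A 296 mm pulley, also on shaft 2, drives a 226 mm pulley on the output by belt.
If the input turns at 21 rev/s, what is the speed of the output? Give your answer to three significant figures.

13.5 rev/s

the input → shaft 2 (gear mesh, 96/47): 21 ÷ 2.0426 = 10.281 rev/s
shaft 2 → the output (belt, 226/296): 10.281 ÷ 0.76351 = 13.466 rev/s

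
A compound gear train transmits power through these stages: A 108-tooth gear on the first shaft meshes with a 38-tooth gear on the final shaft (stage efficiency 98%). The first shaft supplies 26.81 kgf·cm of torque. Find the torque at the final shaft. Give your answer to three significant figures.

9.24 kgf·cm

After the gear mesh (38/108): 26.81 × 0.35185 × 0.98 = 9.2445 kgf·cm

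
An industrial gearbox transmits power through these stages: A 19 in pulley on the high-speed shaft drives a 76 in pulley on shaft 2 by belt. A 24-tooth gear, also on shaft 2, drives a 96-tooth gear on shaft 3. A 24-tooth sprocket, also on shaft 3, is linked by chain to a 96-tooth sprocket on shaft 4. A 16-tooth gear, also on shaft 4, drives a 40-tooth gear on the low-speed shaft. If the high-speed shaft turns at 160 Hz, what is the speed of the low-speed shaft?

1 Hz

the high-speed shaft → shaft 2 (belt, 76/19): 160 ÷ 4 = 40 Hz
shaft 2 → shaft 3 (gear mesh, 96/24): 40 ÷ 4 = 10 Hz
shaft 3 → shaft 4 (chain, 96/24): 10 ÷ 4 = 2.5 Hz
shaft 4 → the low-speed shaft (gear mesh, 40/16): 2.5 ÷ 2.5 = 1 Hz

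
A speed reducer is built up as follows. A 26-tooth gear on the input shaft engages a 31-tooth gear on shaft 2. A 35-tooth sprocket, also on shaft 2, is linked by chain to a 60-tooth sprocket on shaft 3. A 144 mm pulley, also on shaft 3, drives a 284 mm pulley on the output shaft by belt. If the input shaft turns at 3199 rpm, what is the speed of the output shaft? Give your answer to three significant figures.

794 rpm

Gear mesh: ratio = 31/26 = 1.1923, so shaft 2 turns at 3199 / 1.1923 = 2683 rpm.
Chain: ratio = 60/35 = 1.7143, so shaft 3 turns at 2683 / 1.7143 = 1565.1 rpm.
Belt: ratio = 284/144 = 1.9722, so the output shaft turns at 1565.1 / 1.9722 = 793.57 rpm.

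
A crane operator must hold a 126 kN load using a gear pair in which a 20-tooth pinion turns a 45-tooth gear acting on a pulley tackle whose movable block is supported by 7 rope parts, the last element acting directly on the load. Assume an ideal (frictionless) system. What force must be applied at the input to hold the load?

8 kN

Gear pair MA = 45/20 = 2.25.
Block-and-tackle MA = number of supporting rope parts = 7.
Combined ideal MA = 2.25 × 7 = 15.75.
Effort = load / MA = 126 / 15.75 = 8 kN.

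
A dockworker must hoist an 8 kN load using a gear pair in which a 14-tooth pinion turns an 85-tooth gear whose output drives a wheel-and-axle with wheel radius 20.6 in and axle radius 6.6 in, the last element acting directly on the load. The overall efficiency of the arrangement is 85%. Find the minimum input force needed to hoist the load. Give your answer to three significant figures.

0.497 kN

Gear pair MA = 85/14 = 6.0714.
Wheel-and-axle MA = R/r = 20.6/6.6 = 3.1212.
Combined ideal MA = 6.0714 × 3.1212 = 18.95.
Actual MA = 18.95 × 0.85 = 16.108.
Effort = load / actual MA = 8 / 16.108 = 0.49666 kN.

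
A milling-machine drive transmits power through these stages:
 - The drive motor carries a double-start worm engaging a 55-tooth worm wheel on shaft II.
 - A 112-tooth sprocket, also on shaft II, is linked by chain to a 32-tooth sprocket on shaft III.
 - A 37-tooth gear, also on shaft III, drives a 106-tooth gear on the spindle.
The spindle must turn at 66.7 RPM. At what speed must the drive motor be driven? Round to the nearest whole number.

1501 RPM

Overall ratio R = 27.5 × 0.28571 × 2.8649 = 22.51.
Required input speed = output speed × R = 66.7 × 22.51 = 1501.4 RPM.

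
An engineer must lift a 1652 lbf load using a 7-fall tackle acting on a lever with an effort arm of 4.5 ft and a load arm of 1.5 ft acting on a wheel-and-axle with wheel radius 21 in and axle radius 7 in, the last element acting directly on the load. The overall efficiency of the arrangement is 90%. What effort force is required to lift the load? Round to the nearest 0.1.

Block-and-tackle MA = number of supporting rope parts = 7.
Lever MA = effort arm / load arm = 4.5/1.5 = 3.
Wheel-and-axle MA = R/r = 21/7 = 3.
Combined ideal MA = 7 × 3 × 3 = 63.
Actual MA = 63 × 0.90 = 56.7.
Effort = load / actual MA = 1652 / 56.7 = 29.136 lbf.

29.1 lbf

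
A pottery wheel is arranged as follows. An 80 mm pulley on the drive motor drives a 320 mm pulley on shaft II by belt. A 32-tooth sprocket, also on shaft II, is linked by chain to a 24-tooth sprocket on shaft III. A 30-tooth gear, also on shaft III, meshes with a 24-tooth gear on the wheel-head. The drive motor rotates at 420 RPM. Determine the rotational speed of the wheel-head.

Belt: ratio = 320/80 = 4, so shaft II turns at 420 / 4 = 105 RPM.
Chain: ratio = 24/32 = 0.75, so shaft III turns at 105 / 0.75 = 140 RPM.
Gear mesh: ratio = 24/30 = 0.8, so the wheel-head turns at 140 / 0.8 = 175 RPM.

175 RPM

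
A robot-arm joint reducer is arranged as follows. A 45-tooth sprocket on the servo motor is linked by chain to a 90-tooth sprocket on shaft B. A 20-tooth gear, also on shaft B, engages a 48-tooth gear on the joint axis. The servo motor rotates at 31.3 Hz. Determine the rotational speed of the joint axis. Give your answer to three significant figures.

chain 90/45 = 2 → 31.3/2 = 15.65 Hz
gear mesh 48/20 = 2.4 → 15.65/2.4 = 6.5208 Hz

6.52 Hz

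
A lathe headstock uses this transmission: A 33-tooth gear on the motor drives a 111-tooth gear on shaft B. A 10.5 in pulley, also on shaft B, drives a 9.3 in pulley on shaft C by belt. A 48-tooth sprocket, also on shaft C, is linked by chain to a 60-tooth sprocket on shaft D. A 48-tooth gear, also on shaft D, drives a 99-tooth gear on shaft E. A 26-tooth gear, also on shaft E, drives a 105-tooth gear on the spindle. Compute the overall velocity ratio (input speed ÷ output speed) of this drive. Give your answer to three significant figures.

Each stage contributes driven/driver: gear mesh 111/33 = 3.3636, belt 9.3/10.5 = 0.88571, chain 60/48 = 1.25, gear mesh 99/48 = 2.0625, gear mesh 105/26 = 4.0385.
Overall: 3.3636 × 0.88571 × 1.25 × 2.0625 × 4.0385 = 31.019.

31.0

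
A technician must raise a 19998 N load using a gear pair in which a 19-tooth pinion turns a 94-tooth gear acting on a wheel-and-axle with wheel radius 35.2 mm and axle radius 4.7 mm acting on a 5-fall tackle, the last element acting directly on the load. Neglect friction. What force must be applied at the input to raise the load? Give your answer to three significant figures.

108 N

Gear pair MA = 94/19 = 4.9474.
Wheel-and-axle MA = R/r = 35.2/4.7 = 7.4894.
Block-and-tackle MA = number of supporting rope parts = 5.
Combined ideal MA = 4.9474 × 7.4894 × 5 = 185.26.
Effort = load / MA = 19998 / 185.26 = 107.94 N.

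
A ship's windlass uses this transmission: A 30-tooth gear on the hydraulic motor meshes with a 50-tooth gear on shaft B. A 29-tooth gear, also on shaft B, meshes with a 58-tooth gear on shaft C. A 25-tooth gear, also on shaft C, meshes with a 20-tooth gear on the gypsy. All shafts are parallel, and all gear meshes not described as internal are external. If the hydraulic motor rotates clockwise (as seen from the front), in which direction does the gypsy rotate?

the hydraulic motor → shaft B: external mesh, 1 reversal → CCW.
shaft B → shaft C: external mesh, 1 reversal → CW.
shaft C → the gypsy: external mesh, 1 reversal → CCW.
3 reversals in total — an odd number — so the gypsy turns opposite to the hydraulic motor.

counterclockwise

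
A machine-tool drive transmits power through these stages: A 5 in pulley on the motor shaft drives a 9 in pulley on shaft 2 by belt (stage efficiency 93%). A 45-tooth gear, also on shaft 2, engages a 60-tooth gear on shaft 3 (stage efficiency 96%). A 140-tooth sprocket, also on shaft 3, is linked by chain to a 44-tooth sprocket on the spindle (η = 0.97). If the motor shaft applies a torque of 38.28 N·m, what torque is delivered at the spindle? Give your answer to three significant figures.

25.0 N·m

After the belt (9/5): 38.28 × 1.8 × 0.93 = 64.081 N·m
After the gear mesh (60/45): 64.081 × 1.3333 × 0.96 = 82.023 N·m
After the chain (44/140): 82.023 × 0.31429 × 0.97 = 25.005 N·m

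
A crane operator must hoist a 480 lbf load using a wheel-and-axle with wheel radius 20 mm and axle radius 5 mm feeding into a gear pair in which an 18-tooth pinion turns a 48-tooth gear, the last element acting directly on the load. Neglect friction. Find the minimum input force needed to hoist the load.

Wheel-and-axle MA = R/r = 20/5 = 4.
Gear pair MA = 48/18 = 2.6667.
Combined ideal MA = 4 × 2.6667 = 10.667.
Effort = load / MA = 480 / 10.667 = 45 lbf.

45 lbf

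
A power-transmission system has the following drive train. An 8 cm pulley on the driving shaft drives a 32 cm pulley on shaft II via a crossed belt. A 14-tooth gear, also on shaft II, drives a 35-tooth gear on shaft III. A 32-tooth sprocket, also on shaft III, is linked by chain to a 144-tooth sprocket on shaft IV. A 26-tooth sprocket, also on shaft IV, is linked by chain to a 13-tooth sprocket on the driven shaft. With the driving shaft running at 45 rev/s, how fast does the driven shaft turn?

belt 32/8 = 4 → 45/4 = 11.25 rev/s
gear mesh 35/14 = 2.5 → 11.25/2.5 = 4.5 rev/s
chain 144/32 = 4.5 → 4.5/4.5 = 1 rev/s
chain 13/26 = 0.5 → 1/0.5 = 2 rev/s

2 rev/s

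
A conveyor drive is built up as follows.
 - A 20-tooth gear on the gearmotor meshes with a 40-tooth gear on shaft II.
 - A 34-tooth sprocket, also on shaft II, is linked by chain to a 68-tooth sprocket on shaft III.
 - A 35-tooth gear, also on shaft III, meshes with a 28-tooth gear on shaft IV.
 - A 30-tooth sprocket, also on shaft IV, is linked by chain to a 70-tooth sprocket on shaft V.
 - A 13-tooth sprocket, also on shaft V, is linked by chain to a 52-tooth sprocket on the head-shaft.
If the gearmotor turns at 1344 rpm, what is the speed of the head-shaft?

the gearmotor → shaft II (gear mesh, 40/20): 1344 ÷ 2 = 672 rpm
shaft II → shaft III (chain, 68/34): 672 ÷ 2 = 336 rpm
shaft III → shaft IV (gear mesh, 28/35): 336 ÷ 0.8 = 420 rpm
shaft IV → shaft V (chain, 70/30): 420 ÷ 2.3333 = 180 rpm
shaft V → the head-shaft (chain, 52/13): 180 ÷ 4 = 45 rpm

45 rpm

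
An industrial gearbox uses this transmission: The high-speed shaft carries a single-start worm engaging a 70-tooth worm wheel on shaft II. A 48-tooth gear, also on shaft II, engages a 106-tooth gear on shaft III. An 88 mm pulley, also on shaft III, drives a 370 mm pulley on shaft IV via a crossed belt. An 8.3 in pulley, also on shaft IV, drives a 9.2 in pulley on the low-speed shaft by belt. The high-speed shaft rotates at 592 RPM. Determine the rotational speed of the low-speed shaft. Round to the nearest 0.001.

the high-speed shaft → shaft II (worm, 70/1): 592 ÷ 70 = 8.4571 RPM
shaft II → shaft III (gear mesh, 106/48): 8.4571 ÷ 2.2083 = 3.8296 RPM
shaft III → shaft IV (belt, 370/88): 3.8296 ÷ 4.2045 = 0.91084 RPM
shaft IV → the low-speed shaft (belt, 9.2/8.3): 0.91084 ÷ 1.1084 = 0.82173 RPM

0.822 RPM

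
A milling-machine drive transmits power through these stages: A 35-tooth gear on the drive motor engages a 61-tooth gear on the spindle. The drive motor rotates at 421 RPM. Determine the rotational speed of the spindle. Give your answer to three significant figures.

Gear mesh: ratio = 61/35 = 1.7429, so the spindle turns at 421 / 1.7429 = 241.56 RPM.

242 RPM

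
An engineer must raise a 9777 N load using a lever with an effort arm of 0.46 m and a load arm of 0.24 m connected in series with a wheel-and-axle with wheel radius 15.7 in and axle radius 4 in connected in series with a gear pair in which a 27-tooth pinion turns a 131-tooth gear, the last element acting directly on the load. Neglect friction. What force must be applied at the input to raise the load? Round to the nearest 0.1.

Lever MA = effort arm / load arm = 0.46/0.24 = 1.9167.
Wheel-and-axle MA = R/r = 15.7/4 = 3.925.
Gear pair MA = 131/27 = 4.8519.
Combined ideal MA = 1.9167 × 3.925 × 4.8519 = 36.5.
Effort = load / MA = 9777 / 36.5 = 267.86 N.

267.9 N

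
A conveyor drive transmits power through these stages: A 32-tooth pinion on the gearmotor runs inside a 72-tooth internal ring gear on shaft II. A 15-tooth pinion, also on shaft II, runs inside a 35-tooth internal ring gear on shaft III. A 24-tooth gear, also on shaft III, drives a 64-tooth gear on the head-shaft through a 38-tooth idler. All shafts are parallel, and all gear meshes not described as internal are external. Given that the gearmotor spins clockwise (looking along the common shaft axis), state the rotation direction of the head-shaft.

the gearmotor → shaft II: internal mesh, same direction → CW.
shaft II → shaft III: internal mesh, same direction → CW.
shaft III → the head-shaft: driver → idler → driven is 2 external meshes, 2 reversals → CW.
2 reversals in total — an even number — so the head-shaft turns the same way as the gearmotor.

clockwise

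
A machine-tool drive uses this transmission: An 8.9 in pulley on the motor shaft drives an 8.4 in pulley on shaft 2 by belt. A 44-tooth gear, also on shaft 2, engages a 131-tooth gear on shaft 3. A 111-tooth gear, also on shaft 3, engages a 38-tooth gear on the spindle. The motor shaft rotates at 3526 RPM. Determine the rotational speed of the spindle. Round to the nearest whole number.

Belt: ratio = 8.4/8.9 = 0.94382, so shaft 2 turns at 3526 / 0.94382 = 3735.9 RPM.
Gear mesh: ratio = 131/44 = 2.9773, so shaft 3 turns at 3735.9 / 2.9773 = 1254.8 RPM.
Gear mesh: ratio = 38/111 = 0.34234, so the spindle turns at 1254.8 / 0.34234 = 3665.3 RPM.

3665 RPM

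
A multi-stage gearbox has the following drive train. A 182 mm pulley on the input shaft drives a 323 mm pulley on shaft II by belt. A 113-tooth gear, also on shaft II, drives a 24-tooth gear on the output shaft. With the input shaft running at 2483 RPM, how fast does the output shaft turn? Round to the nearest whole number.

6587 RPM

Belt: ratio = 323/182 = 1.7747, so shaft II turns at 2483 / 1.7747 = 1399.1 RPM.
Gear mesh: ratio = 24/113 = 0.21239, so the output shaft turns at 1399.1 / 0.21239 = 6587.4 RPM.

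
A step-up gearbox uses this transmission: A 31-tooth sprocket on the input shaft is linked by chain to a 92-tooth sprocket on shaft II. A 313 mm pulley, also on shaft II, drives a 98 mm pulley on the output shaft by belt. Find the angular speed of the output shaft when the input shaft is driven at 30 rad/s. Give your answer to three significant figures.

32.3 rad/s

chain 92/31 = 2.9677 → 30/2.9677 = 10.109 rad/s
belt 98/313 = 0.3131 → 10.109/0.3131 = 32.286 rad/s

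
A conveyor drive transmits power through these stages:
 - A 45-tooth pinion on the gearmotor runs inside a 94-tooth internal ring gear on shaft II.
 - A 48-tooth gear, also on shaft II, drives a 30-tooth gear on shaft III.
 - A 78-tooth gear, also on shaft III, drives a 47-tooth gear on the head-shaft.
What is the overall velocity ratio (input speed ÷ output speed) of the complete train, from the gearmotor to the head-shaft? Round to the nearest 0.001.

0.787

Each stage contributes driven/driver: internal gear 94/45 = 2.0889, gear mesh 30/48 = 0.625, gear mesh 47/78 = 0.60256.
Overall: 2.0889 × 0.625 × 0.60256 = 0.78668.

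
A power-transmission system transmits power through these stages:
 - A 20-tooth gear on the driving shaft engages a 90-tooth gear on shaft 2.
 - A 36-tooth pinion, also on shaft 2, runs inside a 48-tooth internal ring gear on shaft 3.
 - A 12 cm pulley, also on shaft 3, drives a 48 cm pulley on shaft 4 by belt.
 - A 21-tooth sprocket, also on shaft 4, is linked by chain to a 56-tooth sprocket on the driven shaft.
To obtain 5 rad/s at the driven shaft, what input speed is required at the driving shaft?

Overall ratio R = 4.5 × 1.3333 × 4 × 2.6667 = 64.
Required input speed = output speed × R = 5 × 64 = 320 rad/s.

320 rad/s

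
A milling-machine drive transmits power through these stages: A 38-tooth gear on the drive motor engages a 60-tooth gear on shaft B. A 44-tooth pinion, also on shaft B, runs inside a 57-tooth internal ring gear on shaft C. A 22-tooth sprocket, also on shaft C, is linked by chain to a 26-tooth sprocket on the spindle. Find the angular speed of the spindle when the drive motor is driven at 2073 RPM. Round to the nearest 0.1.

gear mesh 60/38 = 1.5789 → 2073/1.5789 = 1312.9 RPM
internal gear 57/44 = 1.2955 → 1312.9/1.2955 = 1013.5 RPM
chain 26/22 = 1.1818 → 1013.5/1.1818 = 857.55 RPM

857.5 RPM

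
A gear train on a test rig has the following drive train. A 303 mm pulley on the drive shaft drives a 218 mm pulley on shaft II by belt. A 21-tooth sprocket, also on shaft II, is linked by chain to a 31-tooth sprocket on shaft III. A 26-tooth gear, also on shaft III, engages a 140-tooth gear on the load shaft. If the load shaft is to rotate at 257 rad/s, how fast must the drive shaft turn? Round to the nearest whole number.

Overall ratio R = 0.71947 × 1.4762 × 5.3846 = 5.7189.
Required input speed = output speed × R = 257 × 5.7189 = 1469.8 rad/s.

1470 rad/s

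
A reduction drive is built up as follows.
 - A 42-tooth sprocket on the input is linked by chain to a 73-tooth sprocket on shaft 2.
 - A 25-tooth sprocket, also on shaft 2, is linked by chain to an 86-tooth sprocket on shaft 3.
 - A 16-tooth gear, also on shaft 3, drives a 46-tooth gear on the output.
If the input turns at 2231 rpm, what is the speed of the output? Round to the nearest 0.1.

the input → shaft 2 (chain, 73/42): 2231 ÷ 1.7381 = 1283.6 rpm
shaft 2 → shaft 3 (chain, 86/25): 1283.6 ÷ 3.44 = 373.14 rpm
shaft 3 → the output (gear mesh, 46/16): 373.14 ÷ 2.875 = 129.79 rpm

129.8 rpm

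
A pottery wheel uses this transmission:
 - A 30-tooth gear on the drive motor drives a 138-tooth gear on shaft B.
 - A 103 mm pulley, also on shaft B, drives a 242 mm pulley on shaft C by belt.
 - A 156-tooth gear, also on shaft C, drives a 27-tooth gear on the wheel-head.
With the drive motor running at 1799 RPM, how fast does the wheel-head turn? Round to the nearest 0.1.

961.7 RPM

Gear mesh: ratio = 138/30 = 4.6, so shaft B turns at 1799 / 4.6 = 391.09 RPM.
Belt: ratio = 242/103 = 2.3495, so shaft C turns at 391.09 / 2.3495 = 166.45 RPM.
Gear mesh: ratio = 27/156 = 0.17308, so the wheel-head turns at 166.45 / 0.17308 = 961.74 RPM.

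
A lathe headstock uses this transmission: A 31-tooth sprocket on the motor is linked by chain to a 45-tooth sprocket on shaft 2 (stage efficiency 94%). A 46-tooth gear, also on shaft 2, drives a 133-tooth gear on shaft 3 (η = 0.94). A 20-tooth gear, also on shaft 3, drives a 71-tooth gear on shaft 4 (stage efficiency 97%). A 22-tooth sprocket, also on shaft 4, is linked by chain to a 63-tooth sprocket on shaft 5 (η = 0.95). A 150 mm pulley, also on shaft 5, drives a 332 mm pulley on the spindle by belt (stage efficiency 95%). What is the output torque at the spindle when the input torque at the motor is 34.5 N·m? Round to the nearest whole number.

After the chain (45/31): 34.5 × 1.4516 × 0.94 = 47.076 N·m
After the gear mesh (133/46): 47.076 × 2.8913 × 0.94 = 127.94 N·m
After the gear mesh (71/20): 127.94 × 3.55 × 0.97 = 440.57 N·m
After the chain (63/22): 440.57 × 2.8636 × 0.95 = 1198.6 N·m
After the belt (332/150): 1198.6 × 2.2133 × 0.95 = 2520.2 N·m

2520 N·m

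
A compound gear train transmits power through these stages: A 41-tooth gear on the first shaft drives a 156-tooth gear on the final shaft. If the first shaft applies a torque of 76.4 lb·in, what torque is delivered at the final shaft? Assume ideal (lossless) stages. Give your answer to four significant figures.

290.7 lb·in

Gear mesh: ratio = 156/41 = 3.8049; torque at the final shaft = 76.4 × 3.8049 = 290.69 lb·in.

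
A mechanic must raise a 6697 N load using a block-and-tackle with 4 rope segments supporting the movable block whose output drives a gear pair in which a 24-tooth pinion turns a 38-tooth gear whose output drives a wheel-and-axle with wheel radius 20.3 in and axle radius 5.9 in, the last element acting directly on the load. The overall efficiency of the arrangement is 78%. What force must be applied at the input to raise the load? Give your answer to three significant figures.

394 N

Block-and-tackle MA = number of supporting rope parts = 4.
Gear pair MA = 38/24 = 1.5833.
Wheel-and-axle MA = R/r = 20.3/5.9 = 3.4407.
Combined ideal MA = 4 × 1.5833 × 3.4407 = 21.791.
Actual MA = 21.791 × 0.78 = 16.997.
Effort = load / actual MA = 6697 / 16.997 = 394.01 N.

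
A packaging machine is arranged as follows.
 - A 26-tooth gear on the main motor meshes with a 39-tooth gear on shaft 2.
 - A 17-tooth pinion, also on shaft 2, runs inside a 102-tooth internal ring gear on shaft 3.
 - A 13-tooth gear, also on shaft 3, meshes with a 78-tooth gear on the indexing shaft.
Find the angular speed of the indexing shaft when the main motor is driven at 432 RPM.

Gear mesh: ratio = 39/26 = 1.5, so shaft 2 turns at 432 / 1.5 = 288 RPM.
Internal gear: ratio = 102/17 = 6, so shaft 3 turns at 288 / 6 = 48 RPM.
Gear mesh: ratio = 78/13 = 6, so the indexing shaft turns at 48 / 6 = 8 RPM.

8 RPM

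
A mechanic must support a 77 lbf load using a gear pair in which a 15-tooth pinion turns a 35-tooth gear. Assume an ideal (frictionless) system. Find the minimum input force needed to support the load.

Gear pair MA = 35/15 = 2.3333.
Effort = load / MA = 77 / 2.3333 = 33 lbf.

33 lbf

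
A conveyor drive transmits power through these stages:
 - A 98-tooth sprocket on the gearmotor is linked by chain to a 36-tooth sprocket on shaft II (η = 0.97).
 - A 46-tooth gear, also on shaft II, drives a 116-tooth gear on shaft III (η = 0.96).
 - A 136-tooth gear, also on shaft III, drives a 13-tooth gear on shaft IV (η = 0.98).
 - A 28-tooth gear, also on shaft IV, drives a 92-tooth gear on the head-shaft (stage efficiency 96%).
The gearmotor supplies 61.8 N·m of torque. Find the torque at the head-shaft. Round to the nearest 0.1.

15.8 N·m

After the chain (36/98): 61.8 × 0.36735 × 0.97 = 22.021 N·m
After the gear mesh (116/46): 22.021 × 2.5217 × 0.96 = 53.31 N·m
After the gear mesh (13/136): 53.31 × 0.095588 × 0.98 = 4.9939 N·m
After the gear mesh (92/28): 4.9939 × 3.2857 × 0.96 = 15.752 N·m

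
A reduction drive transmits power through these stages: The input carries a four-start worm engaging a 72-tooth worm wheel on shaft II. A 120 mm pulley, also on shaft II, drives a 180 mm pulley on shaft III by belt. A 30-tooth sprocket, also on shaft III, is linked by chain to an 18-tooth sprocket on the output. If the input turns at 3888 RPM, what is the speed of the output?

240 RPM

Worm: ratio = 72/4 = 18, so shaft II turns at 3888 / 18 = 216 RPM.
Belt: ratio = 180/120 = 1.5, so shaft III turns at 216 / 1.5 = 144 RPM.
Chain: ratio = 18/30 = 0.6, so the output turns at 144 / 0.6 = 240 RPM.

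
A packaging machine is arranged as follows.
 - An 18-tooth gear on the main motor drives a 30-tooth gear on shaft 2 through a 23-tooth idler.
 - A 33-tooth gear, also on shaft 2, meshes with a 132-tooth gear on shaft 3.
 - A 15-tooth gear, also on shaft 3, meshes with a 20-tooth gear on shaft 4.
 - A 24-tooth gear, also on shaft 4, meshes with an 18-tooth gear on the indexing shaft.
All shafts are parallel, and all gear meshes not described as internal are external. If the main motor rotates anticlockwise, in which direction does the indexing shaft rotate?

the main motor → shaft 2: driver → idler → driven is 2 external meshes, 2 reversals → CCW.
shaft 2 → shaft 3: external mesh, 1 reversal → CW.
shaft 3 → shaft 4: external mesh, 1 reversal → CCW.
shaft 4 → the indexing shaft: external mesh, 1 reversal → CW.
5 reversals in total — an odd number — so the indexing shaft turns opposite to the main motor.

clockwise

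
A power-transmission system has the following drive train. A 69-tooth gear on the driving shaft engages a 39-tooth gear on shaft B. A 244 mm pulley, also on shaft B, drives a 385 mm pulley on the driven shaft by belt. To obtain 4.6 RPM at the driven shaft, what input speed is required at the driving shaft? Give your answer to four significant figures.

4.102 RPM

Overall ratio R = 0.56522 × 1.5779 = 0.89184.
Required input speed = output speed × R = 4.6 × 0.89184 = 4.1025 RPM.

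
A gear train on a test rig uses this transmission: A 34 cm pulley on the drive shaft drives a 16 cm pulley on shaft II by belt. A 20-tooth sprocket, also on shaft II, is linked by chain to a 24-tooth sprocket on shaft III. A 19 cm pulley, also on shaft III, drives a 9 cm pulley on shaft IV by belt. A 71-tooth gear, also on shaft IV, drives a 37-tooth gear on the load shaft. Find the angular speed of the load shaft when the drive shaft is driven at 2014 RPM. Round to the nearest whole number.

14448 RPM

the drive shaft → shaft II (belt, 16/34): 2014 ÷ 0.47059 = 4279.8 RPM
shaft II → shaft III (chain, 24/20): 4279.8 ÷ 1.2 = 3566.5 RPM
shaft III → shaft IV (belt, 9/19): 3566.5 ÷ 0.47368 = 7529.2 RPM
shaft IV → the load shaft (gear mesh, 37/71): 7529.2 ÷ 0.52113 = 14448 RPM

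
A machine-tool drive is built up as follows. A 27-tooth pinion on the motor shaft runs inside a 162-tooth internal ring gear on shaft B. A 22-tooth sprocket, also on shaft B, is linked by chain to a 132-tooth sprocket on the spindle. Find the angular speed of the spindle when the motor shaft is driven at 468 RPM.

internal gear 162/27 = 6 → 468/6 = 78 RPM
chain 132/22 = 6 → 78/6 = 13 RPM

13 RPM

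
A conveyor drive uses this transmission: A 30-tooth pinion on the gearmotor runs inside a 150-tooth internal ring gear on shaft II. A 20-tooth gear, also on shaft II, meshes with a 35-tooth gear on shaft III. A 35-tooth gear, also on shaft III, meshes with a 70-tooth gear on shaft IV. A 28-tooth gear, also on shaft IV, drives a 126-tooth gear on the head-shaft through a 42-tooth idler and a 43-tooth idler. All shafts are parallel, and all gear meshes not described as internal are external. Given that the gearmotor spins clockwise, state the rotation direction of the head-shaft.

the gearmotor → shaft II: internal mesh, same direction → CW.
shaft II → shaft III: external mesh, 1 reversal → CCW.
shaft III → shaft IV: external mesh, 1 reversal → CW.
shaft IV → the head-shaft: driver → idler → idler → driven is 3 external meshes, 3 reversals → CCW.
5 reversals in total — an odd number — so the head-shaft turns opposite to the gearmotor.

anticlockwise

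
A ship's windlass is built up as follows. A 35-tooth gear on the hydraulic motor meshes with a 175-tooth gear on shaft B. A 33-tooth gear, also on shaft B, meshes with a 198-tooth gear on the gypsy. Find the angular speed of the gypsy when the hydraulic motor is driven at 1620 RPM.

gear mesh 175/35 = 5 → 1620/5 = 324 RPM
gear mesh 198/33 = 6 → 324/6 = 54 RPM

54 RPM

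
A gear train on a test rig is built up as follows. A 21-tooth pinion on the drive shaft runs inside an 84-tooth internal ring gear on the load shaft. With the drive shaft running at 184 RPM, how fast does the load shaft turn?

Internal gear: ratio = 84/21 = 4, so the load shaft turns at 184 / 4 = 46 RPM.

46 RPM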